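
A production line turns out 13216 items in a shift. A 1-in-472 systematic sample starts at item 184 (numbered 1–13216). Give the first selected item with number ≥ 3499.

3960

k = 472
Steps past start: ⌈(3499 − 184)/472⌉ = ⌈3315/472⌉ = 8
Selected item: 184 + 8×472 = 3960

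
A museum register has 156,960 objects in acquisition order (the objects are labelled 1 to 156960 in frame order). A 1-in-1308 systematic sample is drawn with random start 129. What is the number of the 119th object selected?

154473

k = 1308
119th selection = r + (119−1)·k = 129 + 118×1308 = 129 + 154344 = 154473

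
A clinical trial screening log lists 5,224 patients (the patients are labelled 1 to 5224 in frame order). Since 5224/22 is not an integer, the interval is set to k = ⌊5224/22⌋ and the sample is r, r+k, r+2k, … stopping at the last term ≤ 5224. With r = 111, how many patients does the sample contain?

22

k = ⌊5224/22⌋ = 237
Achieved size = ⌊(5224 − 111)/237⌋ + 1 = ⌊5113/237⌋ + 1 = 21 + 1 = 22
(last selection: 111 + 21×237 = 5088 ≤ 5224; next would be 5325 > 5224)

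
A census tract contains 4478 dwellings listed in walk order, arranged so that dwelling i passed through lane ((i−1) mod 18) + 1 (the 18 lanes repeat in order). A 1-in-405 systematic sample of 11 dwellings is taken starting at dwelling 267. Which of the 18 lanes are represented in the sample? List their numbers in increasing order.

Consecutive selections differ by k = 405, so their lane numbers differ by 405 mod 18 = 9.
gcd(405, 18) = 9, so the sample visits 18/9 = 2 distinct residues mod 18.
Start 267 is lane 15; the lanes hit are 6, 15.

6, 15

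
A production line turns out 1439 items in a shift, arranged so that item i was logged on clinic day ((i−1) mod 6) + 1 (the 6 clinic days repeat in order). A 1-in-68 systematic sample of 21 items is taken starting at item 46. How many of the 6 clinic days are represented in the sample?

Consecutive selections differ by k = 68, so their clinic day numbers differ by 68 mod 6 = 2.
gcd(68, 6) = 2, so the sample visits 6/2 = 3 distinct residues mod 6.
Start 46 is clinic day 4; the clinic days hit are 2, 4, 6.

3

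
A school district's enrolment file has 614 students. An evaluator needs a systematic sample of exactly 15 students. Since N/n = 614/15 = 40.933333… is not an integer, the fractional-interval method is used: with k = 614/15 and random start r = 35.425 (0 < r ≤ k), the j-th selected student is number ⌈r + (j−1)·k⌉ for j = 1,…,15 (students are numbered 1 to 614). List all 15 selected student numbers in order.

j=1: r + 0k = 35.425 → ⌈·⌉ = 36
j=2: r + 1k = 76.358333… → ⌈·⌉ = 77
j=3: r + 2k = 117.291666… → ⌈·⌉ = 118
j=4: r + 3k = 158.225 → ⌈·⌉ = 159
j=5: r + 4k = 199.158333… → ⌈·⌉ = 200
j=6: r + 5k = 240.091666… → ⌈·⌉ = 241
j=7: r + 6k = 281.025 → ⌈·⌉ = 282
j=8: r + 7k = 321.958333… → ⌈·⌉ = 322
j=9: r + 8k = 362.891666… → ⌈·⌉ = 363
j=10: r + 9k = 403.825 → ⌈·⌉ = 404
j=11: r + 10k = 444.758333… → ⌈·⌉ = 445
j=12: r + 11k = 485.691666… → ⌈·⌉ = 486
j=13: r + 12k = 526.625 → ⌈·⌉ = 527
j=14: r + 13k = 567.558333… → ⌈·⌉ = 568
j=15: r + 14k = 608.491666… → ⌈·⌉ = 609

36, 77, 118, 159, 200, 241, 282, 322, 363, 404, 445, 486, 527, 568, 609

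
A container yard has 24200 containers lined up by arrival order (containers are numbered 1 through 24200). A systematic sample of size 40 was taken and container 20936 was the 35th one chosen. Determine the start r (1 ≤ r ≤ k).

366

k = 24200/40 = 605
r = 20936 − (35−1)×605 = 20936 − 20570 = 366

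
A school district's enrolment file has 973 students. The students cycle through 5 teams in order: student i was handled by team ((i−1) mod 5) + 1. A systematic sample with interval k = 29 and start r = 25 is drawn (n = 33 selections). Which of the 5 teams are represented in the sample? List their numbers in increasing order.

Consecutive selections differ by k = 29, so their team numbers differ by 29 mod 5 = 4.
gcd(29, 5) = 1, so the sample visits 5/1 = 5 distinct residues mod 5.
Start 25 is team 5; the teams hit are 1, 2, 3, 4, 5.

1, 2, 3, 4, 5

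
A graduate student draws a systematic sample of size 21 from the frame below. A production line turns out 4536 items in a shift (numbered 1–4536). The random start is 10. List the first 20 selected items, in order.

k = N/n = 4536/21 = 216
item 1: 10
item 2: 10 + 216 = 226
item 3: 226 + 216 = 442
item 4: 442 + 216 = 658
item 5: 658 + 216 = 874
item 6: 874 + 216 = 1090
item 7: 1090 + 216 = 1306
item 8: 1306 + 216 = 1522
item 9: 1522 + 216 = 1738
item 10: 1738 + 216 = 1954
item 11: 1954 + 216 = 2170
item 12: 2170 + 216 = 2386
item 13: 2386 + 216 = 2602
item 14: 2602 + 216 = 2818
item 15: 2818 + 216 = 3034
item 16: 3034 + 216 = 3250
item 17: 3250 + 216 = 3466
item 18: 3466 + 216 = 3682
item 19: 3682 + 216 = 3898
item 20: 3898 + 216 = 4114

10, 226, 442, 658, 874, 1090, 1306, 1522, 1738, 1954, 2170, 2386, 2602, 2818, 3034, 3250, 3466, 3682, 3898, 4114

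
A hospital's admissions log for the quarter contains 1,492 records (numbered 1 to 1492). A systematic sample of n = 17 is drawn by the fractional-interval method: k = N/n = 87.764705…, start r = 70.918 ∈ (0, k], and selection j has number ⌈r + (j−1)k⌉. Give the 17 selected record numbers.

j=1: r + 0k = 70.918 → ⌈·⌉ = 71
j=2: r + 1k = 158.682705… → ⌈·⌉ = 159
j=3: r + 2k = 246.447411… → ⌈·⌉ = 247
j=4: r + 3k = 334.212117… → ⌈·⌉ = 335
j=5: r + 4k = 421.976823… → ⌈·⌉ = 422
j=6: r + 5k = 509.741529… → ⌈·⌉ = 510
j=7: r + 6k = 597.506235… → ⌈·⌉ = 598
j=8: r + 7k = 685.270941… → ⌈·⌉ = 686
j=9: r + 8k = 773.035647… → ⌈·⌉ = 774
j=10: r + 9k = 860.800352… → ⌈·⌉ = 861
j=11: r + 10k = 948.565058… → ⌈·⌉ = 949
j=12: r + 11k = 1036.329764… → ⌈·⌉ = 1037
j=13: r + 12k = 1124.094470… → ⌈·⌉ = 1125
j=14: r + 13k = 1211.859176… → ⌈·⌉ = 1212
j=15: r + 14k = 1299.623882… → ⌈·⌉ = 1300
j=16: r + 15k = 1387.388588… → ⌈·⌉ = 1388
j=17: r + 16k = 1475.153294… → ⌈·⌉ = 1476

71, 159, 247, 335, 422, 510, 598, 686, 774, 861, 949, 1037, 1125, 1212, 1300, 1388, 1476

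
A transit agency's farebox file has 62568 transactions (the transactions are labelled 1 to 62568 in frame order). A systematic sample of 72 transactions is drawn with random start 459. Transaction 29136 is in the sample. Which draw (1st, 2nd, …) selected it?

k = 62568/72 = 869
position = (29136 − 459)/869 + 1 = 28677/869 + 1 = 33 + 1 = 34

34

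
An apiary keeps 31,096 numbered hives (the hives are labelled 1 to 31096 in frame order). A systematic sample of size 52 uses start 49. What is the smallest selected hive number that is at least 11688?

12009

k = 31096/52 = 598
Steps past start: ⌈(11688 − 49)/598⌉ = ⌈11639/598⌉ = 20
Selected hive: 49 + 20×598 = 12009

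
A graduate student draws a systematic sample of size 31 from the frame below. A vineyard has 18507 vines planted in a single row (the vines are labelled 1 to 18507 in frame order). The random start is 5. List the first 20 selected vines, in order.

k = N/n = 18507/31 = 597
vine 1: 5
vine 2: 5 + 597 = 602
vine 3: 602 + 597 = 1199
vine 4: 1199 + 597 = 1796
vine 5: 1796 + 597 = 2393
vine 6: 2393 + 597 = 2990
vine 7: 2990 + 597 = 3587
vine 8: 3587 + 597 = 4184
vine 9: 4184 + 597 = 4781
vine 10: 4781 + 597 = 5378
vine 11: 5378 + 597 = 5975
vine 12: 5975 + 597 = 6572
vine 13: 6572 + 597 = 7169
vine 14: 7169 + 597 = 7766
vine 15: 7766 + 597 = 8363
vine 16: 8363 + 597 = 8960
vine 17: 8960 + 597 = 9557
vine 18: 9557 + 597 = 10154
vine 19: 10154 + 597 = 10751
vine 20: 10751 + 597 = 11348

5, 602, 1199, 1796, 2393, 2990, 3587, 4184, 4781, 5378, 5975, 6572, 7169, 7766, 8363, 8960, 9557, 10154, 10751, 11348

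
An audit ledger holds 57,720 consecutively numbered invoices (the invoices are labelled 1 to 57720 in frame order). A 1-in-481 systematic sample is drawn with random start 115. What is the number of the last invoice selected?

57354

k = 481
120th selection = r + (120−1)·k = 115 + 119×481 = 115 + 57239 = 57354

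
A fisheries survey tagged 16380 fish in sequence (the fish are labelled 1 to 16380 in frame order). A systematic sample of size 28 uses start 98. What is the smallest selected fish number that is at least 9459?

10043

k = 16380/28 = 585
Steps past start: ⌈(9459 − 98)/585⌉ = ⌈9361/585⌉ = 17
Selected fish: 98 + 17×585 = 10043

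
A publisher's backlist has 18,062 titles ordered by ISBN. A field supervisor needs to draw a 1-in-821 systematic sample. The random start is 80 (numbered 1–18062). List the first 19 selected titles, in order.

title 1: 80
title 2: 80 + 821 = 901
title 3: 901 + 821 = 1722
title 4: 1722 + 821 = 2543
title 5: 2543 + 821 = 3364
title 6: 3364 + 821 = 4185
title 7: 4185 + 821 = 5006
title 8: 5006 + 821 = 5827
title 9: 5827 + 821 = 6648
title 10: 6648 + 821 = 7469
title 11: 7469 + 821 = 8290
title 12: 8290 + 821 = 9111
title 13: 9111 + 821 = 9932
title 14: 9932 + 821 = 10753
title 15: 10753 + 821 = 11574
title 16: 11574 + 821 = 12395
title 17: 12395 + 821 = 13216
title 18: 13216 + 821 = 14037
title 19: 14037 + 821 = 14858

80, 901, 1722, 2543, 3364, 4185, 5006, 5827, 6648, 7469, 8290, 9111, 9932, 10753, 11574, 12395, 13216, 14037, 14858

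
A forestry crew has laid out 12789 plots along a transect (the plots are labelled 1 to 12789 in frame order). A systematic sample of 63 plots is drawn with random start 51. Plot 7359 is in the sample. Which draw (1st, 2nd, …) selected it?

k = 12789/63 = 203
position = (7359 − 51)/203 + 1 = 7308/203 + 1 = 36 + 1 = 37

37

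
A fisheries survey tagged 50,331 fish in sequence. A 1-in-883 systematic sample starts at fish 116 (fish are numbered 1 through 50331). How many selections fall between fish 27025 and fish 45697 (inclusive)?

21

k = 883
First selection ≥ 27025: 116 + ⌈(27025−116)/883⌉·883 = 116 + 31×883 = 27489
Last selection ≤ 45697: 116 + ⌊(45697−116)/883⌋·883 = 116 + 51×883 = 45149
Count = 51 − 31 + 1 = 21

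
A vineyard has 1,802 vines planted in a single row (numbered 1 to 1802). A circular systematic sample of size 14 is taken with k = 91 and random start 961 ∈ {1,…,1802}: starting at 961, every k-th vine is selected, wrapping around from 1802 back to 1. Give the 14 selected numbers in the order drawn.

961, 1052, 1143, 1234, 1325, 1416, 1507, 1598, 1689, 1780, 69, 160, 251, 342

Selection 1: 961
Selection 2: 961 + 91 = 1052
Selection 3: 1052 + 91 = 1143
Selection 4: 1143 + 91 = 1234
Selection 5: 1234 + 91 = 1325
Selection 6: 1325 + 91 = 1416
Selection 7: 1416 + 91 = 1507
Selection 8: 1507 + 91 = 1598
Selection 9: 1598 + 91 = 1689
Selection 10: 1689 + 91 = 1780
Selection 11: 1780 + 91 = 1871 → 1871 − 1802 = 69
Selection 12: 69 + 91 = 160
Selection 13: 160 + 91 = 251
Selection 14: 251 + 91 = 342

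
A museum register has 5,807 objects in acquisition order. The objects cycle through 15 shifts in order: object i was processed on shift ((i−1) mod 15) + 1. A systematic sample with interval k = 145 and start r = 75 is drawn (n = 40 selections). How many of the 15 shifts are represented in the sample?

3

Consecutive selections differ by k = 145, so their shift numbers differ by 145 mod 15 = 10.
gcd(145, 15) = 5, so the sample visits 15/5 = 3 distinct residues mod 15.
Start 75 is shift 15; the shifts hit are 5, 10, 15.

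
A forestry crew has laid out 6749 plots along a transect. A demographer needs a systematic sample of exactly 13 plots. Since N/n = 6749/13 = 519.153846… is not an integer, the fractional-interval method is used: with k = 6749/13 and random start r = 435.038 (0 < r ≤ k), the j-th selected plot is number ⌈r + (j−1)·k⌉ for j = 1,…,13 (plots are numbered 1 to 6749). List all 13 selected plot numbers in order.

j=1: r + 0k = 435.038 → ⌈·⌉ = 436
j=2: r + 1k = 954.191846… → ⌈·⌉ = 955
j=3: r + 2k = 1473.345692… → ⌈·⌉ = 1474
j=4: r + 3k = 1992.499538… → ⌈·⌉ = 1993
j=5: r + 4k = 2511.653384… → ⌈·⌉ = 2512
j=6: r + 5k = 3030.807230… → ⌈·⌉ = 3031
j=7: r + 6k = 3549.961076… → ⌈·⌉ = 3550
j=8: r + 7k = 4069.114923… → ⌈·⌉ = 4070
j=9: r + 8k = 4588.268769… → ⌈·⌉ = 4589
j=10: r + 9k = 5107.422615… → ⌈·⌉ = 5108
j=11: r + 10k = 5626.576461… → ⌈·⌉ = 5627
j=12: r + 11k = 6145.730307… → ⌈·⌉ = 6146
j=13: r + 12k = 6664.884153… → ⌈·⌉ = 6665

436, 955, 1474, 1993, 2512, 3031, 3550, 4070, 4589, 5108, 5627, 6146, 6665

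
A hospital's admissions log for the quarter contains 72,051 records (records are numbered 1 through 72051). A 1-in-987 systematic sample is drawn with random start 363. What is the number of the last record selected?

71427

k = 987
73rd selection = r + (73−1)·k = 363 + 72×987 = 363 + 71064 = 71427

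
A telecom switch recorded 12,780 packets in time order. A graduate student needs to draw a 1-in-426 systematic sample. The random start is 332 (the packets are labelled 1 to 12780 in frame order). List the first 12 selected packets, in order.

332, 758, 1184, 1610, 2036, 2462, 2888, 3314, 3740, 4166, 4592, 5018

packet 1: 332
packet 2: 332 + 426 = 758
packet 3: 758 + 426 = 1184
packet 4: 1184 + 426 = 1610
packet 5: 1610 + 426 = 2036
packet 6: 2036 + 426 = 2462
packet 7: 2462 + 426 = 2888
packet 8: 2888 + 426 = 3314
packet 9: 3314 + 426 = 3740
packet 10: 3740 + 426 = 4166
packet 11: 4166 + 426 = 4592
packet 12: 4592 + 426 = 5018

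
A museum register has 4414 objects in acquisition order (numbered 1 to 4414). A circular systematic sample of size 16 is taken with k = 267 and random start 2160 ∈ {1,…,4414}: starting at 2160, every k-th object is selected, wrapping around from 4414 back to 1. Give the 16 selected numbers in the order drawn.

2160, 2427, 2694, 2961, 3228, 3495, 3762, 4029, 4296, 149, 416, 683, 950, 1217, 1484, 1751

Selection 1: 2160
Selection 2: 2160 + 267 = 2427
Selection 3: 2427 + 267 = 2694
Selection 4: 2694 + 267 = 2961
Selection 5: 2961 + 267 = 3228
Selection 6: 3228 + 267 = 3495
Selection 7: 3495 + 267 = 3762
Selection 8: 3762 + 267 = 4029
Selection 9: 4029 + 267 = 4296
Selection 10: 4296 + 267 = 4563 → 4563 − 4414 = 149
Selection 11: 149 + 267 = 416
Selection 12: 416 + 267 = 683
Selection 13: 683 + 267 = 950
Selection 14: 950 + 267 = 1217
Selection 15: 1217 + 267 = 1484
Selection 16: 1484 + 267 = 1751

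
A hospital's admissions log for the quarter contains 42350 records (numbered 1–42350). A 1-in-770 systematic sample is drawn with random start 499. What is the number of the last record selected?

42079

k = 770
55th selection = r + (55−1)·k = 499 + 54×770 = 499 + 41580 = 42079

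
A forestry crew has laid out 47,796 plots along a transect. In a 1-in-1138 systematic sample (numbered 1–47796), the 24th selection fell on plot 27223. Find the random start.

k = 1138
r = 27223 − (24−1)×1138 = 27223 − 26174 = 1049

1049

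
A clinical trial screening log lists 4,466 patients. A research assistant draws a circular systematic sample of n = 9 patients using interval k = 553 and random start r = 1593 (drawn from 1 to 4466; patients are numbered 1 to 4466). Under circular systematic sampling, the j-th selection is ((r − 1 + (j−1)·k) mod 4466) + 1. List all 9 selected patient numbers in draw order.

Selection 1: 1593
Selection 2: 1593 + 553 = 2146
Selection 3: 2146 + 553 = 2699
Selection 4: 2699 + 553 = 3252
Selection 5: 3252 + 553 = 3805
Selection 6: 3805 + 553 = 4358
Selection 7: 4358 + 553 = 4911 → 4911 − 4466 = 445
Selection 8: 445 + 553 = 998
Selection 9: 998 + 553 = 1551

1593, 2146, 2699, 3252, 3805, 4358, 445, 998, 1551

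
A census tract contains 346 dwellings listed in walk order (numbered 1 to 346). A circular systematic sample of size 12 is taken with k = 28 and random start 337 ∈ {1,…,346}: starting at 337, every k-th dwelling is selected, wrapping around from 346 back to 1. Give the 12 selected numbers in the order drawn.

Selection 1: 337
Selection 2: 337 + 28 = 365 → 365 − 346 = 19
Selection 3: 19 + 28 = 47
Selection 4: 47 + 28 = 75
Selection 5: 75 + 28 = 103
Selection 6: 103 + 28 = 131
Selection 7: 131 + 28 = 159
Selection 8: 159 + 28 = 187
Selection 9: 187 + 28 = 215
Selection 10: 215 + 28 = 243
Selection 11: 243 + 28 = 271
Selection 12: 271 + 28 = 299

337, 19, 47, 75, 103, 131, 159, 187, 215, 243, 271, 299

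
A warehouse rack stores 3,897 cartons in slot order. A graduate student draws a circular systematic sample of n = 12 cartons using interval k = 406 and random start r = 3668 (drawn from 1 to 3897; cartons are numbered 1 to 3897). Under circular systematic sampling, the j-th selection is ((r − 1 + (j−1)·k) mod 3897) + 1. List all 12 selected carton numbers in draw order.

3668, 177, 583, 989, 1395, 1801, 2207, 2613, 3019, 3425, 3831, 340

Selection 1: 3668
Selection 2: 3668 + 406 = 4074 → 4074 − 3897 = 177
Selection 3: 177 + 406 = 583
Selection 4: 583 + 406 = 989
Selection 5: 989 + 406 = 1395
Selection 6: 1395 + 406 = 1801
Selection 7: 1801 + 406 = 2207
Selection 8: 2207 + 406 = 2613
Selection 9: 2613 + 406 = 3019
Selection 10: 3019 + 406 = 3425
Selection 11: 3425 + 406 = 3831
Selection 12: 3831 + 406 = 4237 → 4237 − 3897 = 340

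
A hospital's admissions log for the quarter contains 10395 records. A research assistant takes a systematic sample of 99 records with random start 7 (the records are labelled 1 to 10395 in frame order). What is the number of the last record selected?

10297

k = 10395/99 = 105
99th selection = r + (99−1)·k = 7 + 98×105 = 7 + 10290 = 10297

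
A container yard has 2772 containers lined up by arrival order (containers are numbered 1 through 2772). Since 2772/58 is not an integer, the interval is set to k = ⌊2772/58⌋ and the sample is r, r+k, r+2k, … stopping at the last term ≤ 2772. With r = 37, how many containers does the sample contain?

59

k = ⌊2772/58⌋ = 47
Achieved size = ⌊(2772 − 37)/47⌋ + 1 = ⌊2735/47⌋ + 1 = 58 + 1 = 59
(last selection: 37 + 58×47 = 2763 ≤ 2772; next would be 2810 > 2772)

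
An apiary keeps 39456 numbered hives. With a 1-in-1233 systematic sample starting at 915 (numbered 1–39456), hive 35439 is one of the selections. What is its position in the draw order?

29

k = 1233
position = (35439 − 915)/1233 + 1 = 34524/1233 + 1 = 28 + 1 = 29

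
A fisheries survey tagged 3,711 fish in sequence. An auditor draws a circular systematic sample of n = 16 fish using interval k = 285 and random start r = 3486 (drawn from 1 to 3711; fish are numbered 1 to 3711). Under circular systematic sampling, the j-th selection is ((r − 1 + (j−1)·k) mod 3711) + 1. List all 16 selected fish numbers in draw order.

Selection 1: 3486
Selection 2: 3486 + 285 = 3771 → 3771 − 3711 = 60
Selection 3: 60 + 285 = 345
Selection 4: 345 + 285 = 630
Selection 5: 630 + 285 = 915
Selection 6: 915 + 285 = 1200
Selection 7: 1200 + 285 = 1485
Selection 8: 1485 + 285 = 1770
Selection 9: 1770 + 285 = 2055
Selection 10: 2055 + 285 = 2340
Selection 11: 2340 + 285 = 2625
Selection 12: 2625 + 285 = 2910
Selection 13: 2910 + 285 = 3195
Selection 14: 3195 + 285 = 3480
Selection 15: 3480 + 285 = 3765 → 3765 − 3711 = 54
Selection 16: 54 + 285 = 339

3486, 60, 345, 630, 915, 1200, 1485, 1770, 2055, 2340, 2625, 2910, 3195, 3480, 54, 339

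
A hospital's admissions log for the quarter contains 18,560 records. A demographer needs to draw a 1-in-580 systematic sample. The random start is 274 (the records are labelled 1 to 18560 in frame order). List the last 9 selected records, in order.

24th selection = 274 + 23×580 = 13614
25th: 13614 + 580 = 14194
26th: 14194 + 580 = 14774
27th: 14774 + 580 = 15354
28th: 15354 + 580 = 15934
29th: 15934 + 580 = 16514
30th: 16514 + 580 = 17094
31st: 17094 + 580 = 17674
32nd: 17674 + 580 = 18254

13614, 14194, 14774, 15354, 15934, 16514, 17094, 17674, 18254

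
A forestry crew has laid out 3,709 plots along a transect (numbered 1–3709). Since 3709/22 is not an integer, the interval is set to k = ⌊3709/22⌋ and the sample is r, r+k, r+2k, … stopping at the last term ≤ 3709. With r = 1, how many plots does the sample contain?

k = ⌊3709/22⌋ = 168
Achieved size = ⌊(3709 − 1)/168⌋ + 1 = ⌊3708/168⌋ + 1 = 22 + 1 = 23
(last selection: 1 + 22×168 = 3697 ≤ 3709; next would be 3865 > 3709)

23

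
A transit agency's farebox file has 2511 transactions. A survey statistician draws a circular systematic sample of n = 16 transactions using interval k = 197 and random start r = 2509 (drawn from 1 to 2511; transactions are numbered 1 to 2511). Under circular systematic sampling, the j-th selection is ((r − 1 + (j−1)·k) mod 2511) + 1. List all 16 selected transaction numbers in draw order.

Selection 1: 2509
Selection 2: 2509 + 197 = 2706 → 2706 − 2511 = 195
Selection 3: 195 + 197 = 392
Selection 4: 392 + 197 = 589
Selection 5: 589 + 197 = 786
Selection 6: 786 + 197 = 983
Selection 7: 983 + 197 = 1180
Selection 8: 1180 + 197 = 1377
Selection 9: 1377 + 197 = 1574
Selection 10: 1574 + 197 = 1771
Selection 11: 1771 + 197 = 1968
Selection 12: 1968 + 197 = 2165
Selection 13: 2165 + 197 = 2362
Selection 14: 2362 + 197 = 2559 → 2559 − 2511 = 48
Selection 15: 48 + 197 = 245
Selection 16: 245 + 197 = 442

2509, 195, 392, 589, 786, 983, 1180, 1377, 1574, 1771, 1968, 2165, 2362, 48, 245, 442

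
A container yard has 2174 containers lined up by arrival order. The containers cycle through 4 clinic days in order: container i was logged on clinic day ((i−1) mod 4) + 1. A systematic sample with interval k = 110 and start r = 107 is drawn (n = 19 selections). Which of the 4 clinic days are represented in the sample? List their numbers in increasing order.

Consecutive selections differ by k = 110, so their clinic day numbers differ by 110 mod 4 = 2.
gcd(110, 4) = 2, so the sample visits 4/2 = 2 distinct residues mod 4.
Start 107 is clinic day 3; the clinic days hit are 1, 3.

1, 3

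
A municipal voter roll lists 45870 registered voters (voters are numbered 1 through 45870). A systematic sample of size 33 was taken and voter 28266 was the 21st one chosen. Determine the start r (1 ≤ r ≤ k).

k = 45870/33 = 1390
r = 28266 − (21−1)×1390 = 28266 − 27800 = 466

466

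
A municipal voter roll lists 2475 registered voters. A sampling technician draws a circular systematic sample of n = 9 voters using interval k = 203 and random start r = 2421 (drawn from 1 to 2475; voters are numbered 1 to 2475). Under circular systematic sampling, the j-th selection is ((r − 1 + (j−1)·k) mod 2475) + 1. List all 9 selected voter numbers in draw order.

Selection 1: 2421
Selection 2: 2421 + 203 = 2624 → 2624 − 2475 = 149
Selection 3: 149 + 203 = 352
Selection 4: 352 + 203 = 555
Selection 5: 555 + 203 = 758
Selection 6: 758 + 203 = 961
Selection 7: 961 + 203 = 1164
Selection 8: 1164 + 203 = 1367
Selection 9: 1367 + 203 = 1570

2421, 149, 352, 555, 758, 961, 1164, 1367, 1570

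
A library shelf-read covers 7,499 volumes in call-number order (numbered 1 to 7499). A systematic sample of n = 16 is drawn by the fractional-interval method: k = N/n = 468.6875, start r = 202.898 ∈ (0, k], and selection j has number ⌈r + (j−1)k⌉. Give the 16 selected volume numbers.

j=1: r + 0k = 202.898 → ⌈·⌉ = 203
j=2: r + 1k = 671.5855 → ⌈·⌉ = 672
j=3: r + 2k = 1140.273 → ⌈·⌉ = 1141
j=4: r + 3k = 1608.9605 → ⌈·⌉ = 1609
j=5: r + 4k = 2077.648 → ⌈·⌉ = 2078
j=6: r + 5k = 2546.3355 → ⌈·⌉ = 2547
j=7: r + 6k = 3015.023 → ⌈·⌉ = 3016
j=8: r + 7k = 3483.7105 → ⌈·⌉ = 3484
j=9: r + 8k = 3952.398 → ⌈·⌉ = 3953
j=10: r + 9k = 4421.0855 → ⌈·⌉ = 4422
j=11: r + 10k = 4889.773 → ⌈·⌉ = 4890
j=12: r + 11k = 5358.4605 → ⌈·⌉ = 5359
j=13: r + 12k = 5827.148 → ⌈·⌉ = 5828
j=14: r + 13k = 6295.8355 → ⌈·⌉ = 6296
j=15: r + 14k = 6764.523 → ⌈·⌉ = 6765
j=16: r + 15k = 7233.2105 → ⌈·⌉ = 7234

203, 672, 1141, 1609, 2078, 2547, 3016, 3484, 3953, 4422, 4890, 5359, 5828, 6296, 6765, 7234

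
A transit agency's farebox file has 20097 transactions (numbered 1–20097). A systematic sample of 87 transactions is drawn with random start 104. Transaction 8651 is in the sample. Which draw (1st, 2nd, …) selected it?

38

k = 20097/87 = 231
position = (8651 − 104)/231 + 1 = 8547/231 + 1 = 37 + 1 = 38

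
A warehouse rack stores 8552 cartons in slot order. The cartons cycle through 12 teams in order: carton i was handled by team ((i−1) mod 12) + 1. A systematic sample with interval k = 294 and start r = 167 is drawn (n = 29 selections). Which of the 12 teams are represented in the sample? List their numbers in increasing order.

5, 11

Consecutive selections differ by k = 294, so their team numbers differ by 294 mod 12 = 6.
gcd(294, 12) = 6, so the sample visits 12/6 = 2 distinct residues mod 12.
Start 167 is team 11; the teams hit are 5, 11.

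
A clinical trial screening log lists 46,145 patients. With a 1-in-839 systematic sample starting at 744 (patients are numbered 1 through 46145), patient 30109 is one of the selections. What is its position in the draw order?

36

k = 839
position = (30109 − 744)/839 + 1 = 29365/839 + 1 = 35 + 1 = 36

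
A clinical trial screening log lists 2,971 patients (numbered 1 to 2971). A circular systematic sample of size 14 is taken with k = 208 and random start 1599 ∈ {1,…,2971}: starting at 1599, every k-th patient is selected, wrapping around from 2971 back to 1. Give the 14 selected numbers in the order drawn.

1599, 1807, 2015, 2223, 2431, 2639, 2847, 84, 292, 500, 708, 916, 1124, 1332

Selection 1: 1599
Selection 2: 1599 + 208 = 1807
Selection 3: 1807 + 208 = 2015
Selection 4: 2015 + 208 = 2223
Selection 5: 2223 + 208 = 2431
Selection 6: 2431 + 208 = 2639
Selection 7: 2639 + 208 = 2847
Selection 8: 2847 + 208 = 3055 → 3055 − 2971 = 84
Selection 9: 84 + 208 = 292
Selection 10: 292 + 208 = 500
Selection 11: 500 + 208 = 708
Selection 12: 708 + 208 = 916
Selection 13: 916 + 208 = 1124
Selection 14: 1124 + 208 = 1332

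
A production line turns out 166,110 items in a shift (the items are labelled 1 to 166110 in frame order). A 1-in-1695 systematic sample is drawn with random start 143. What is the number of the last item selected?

k = 1695
98th selection = r + (98−1)·k = 143 + 97×1695 = 143 + 164415 = 164558

164558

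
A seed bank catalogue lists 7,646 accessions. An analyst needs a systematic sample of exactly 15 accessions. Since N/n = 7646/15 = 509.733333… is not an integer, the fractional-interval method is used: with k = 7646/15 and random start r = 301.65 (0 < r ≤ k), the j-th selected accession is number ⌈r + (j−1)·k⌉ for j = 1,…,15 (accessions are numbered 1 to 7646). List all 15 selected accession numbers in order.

j=1: r + 0k = 301.65 → ⌈·⌉ = 302
j=2: r + 1k = 811.383333… → ⌈·⌉ = 812
j=3: r + 2k = 1321.116666… → ⌈·⌉ = 1322
j=4: r + 3k = 1830.85 → ⌈·⌉ = 1831
j=5: r + 4k = 2340.583333… → ⌈·⌉ = 2341
j=6: r + 5k = 2850.316666… → ⌈·⌉ = 2851
j=7: r + 6k = 3360.05 → ⌈·⌉ = 3361
j=8: r + 7k = 3869.783333… → ⌈·⌉ = 3870
j=9: r + 8k = 4379.516666… → ⌈·⌉ = 4380
j=10: r + 9k = 4889.25 → ⌈·⌉ = 4890
j=11: r + 10k = 5398.983333… → ⌈·⌉ = 5399
j=12: r + 11k = 5908.716666… → ⌈·⌉ = 5909
j=13: r + 12k = 6418.45 → ⌈·⌉ = 6419
j=14: r + 13k = 6928.183333… → ⌈·⌉ = 6929
j=15: r + 14k = 7437.916666… → ⌈·⌉ = 7438

302, 812, 1322, 1831, 2341, 2851, 3361, 3870, 4380, 4890, 5399, 5909, 6419, 6929, 7438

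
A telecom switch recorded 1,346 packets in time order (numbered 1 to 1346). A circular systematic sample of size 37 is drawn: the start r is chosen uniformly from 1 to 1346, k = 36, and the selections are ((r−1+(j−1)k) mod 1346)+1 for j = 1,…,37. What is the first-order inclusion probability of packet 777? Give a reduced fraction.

37/1346

For each position j, as r ranges over 1…1346 the j-th selection hits every packet exactly once, so packet 777 is selected for exactly 37 of the 1346 starts.
Inclusion probability = 37/1346.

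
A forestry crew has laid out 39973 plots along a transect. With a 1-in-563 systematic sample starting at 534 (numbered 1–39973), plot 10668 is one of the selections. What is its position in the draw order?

19

k = 563
position = (10668 − 534)/563 + 1 = 10134/563 + 1 = 18 + 1 = 19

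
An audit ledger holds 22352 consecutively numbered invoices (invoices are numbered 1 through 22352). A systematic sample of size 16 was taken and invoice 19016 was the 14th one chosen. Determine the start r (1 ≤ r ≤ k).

855

k = 22352/16 = 1397
r = 19016 − (14−1)×1397 = 19016 − 18161 = 855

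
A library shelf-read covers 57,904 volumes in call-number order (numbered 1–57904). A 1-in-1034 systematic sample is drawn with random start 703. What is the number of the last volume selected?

57573

k = 1034
56th selection = r + (56−1)·k = 703 + 55×1034 = 703 + 56870 = 57573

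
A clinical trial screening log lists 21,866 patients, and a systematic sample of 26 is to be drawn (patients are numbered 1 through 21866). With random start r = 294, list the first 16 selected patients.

294, 1135, 1976, 2817, 3658, 4499, 5340, 6181, 7022, 7863, 8704, 9545, 10386, 11227, 12068, 12909

k = N/n = 21866/26 = 841
patient 1: 294
patient 2: 294 + 841 = 1135
patient 3: 1135 + 841 = 1976
patient 4: 1976 + 841 = 2817
patient 5: 2817 + 841 = 3658
patient 6: 3658 + 841 = 4499
patient 7: 4499 + 841 = 5340
patient 8: 5340 + 841 = 6181
patient 9: 6181 + 841 = 7022
patient 10: 7022 + 841 = 7863
patient 11: 7863 + 841 = 8704
patient 12: 8704 + 841 = 9545
patient 13: 9545 + 841 = 10386
patient 14: 10386 + 841 = 11227
patient 15: 11227 + 841 = 12068
patient 16: 12068 + 841 = 12909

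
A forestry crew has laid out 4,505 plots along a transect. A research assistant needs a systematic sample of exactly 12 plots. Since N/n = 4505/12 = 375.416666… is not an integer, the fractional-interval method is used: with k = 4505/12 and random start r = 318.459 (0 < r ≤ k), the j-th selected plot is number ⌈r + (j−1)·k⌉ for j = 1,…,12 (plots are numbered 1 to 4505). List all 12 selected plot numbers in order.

j=1: r + 0k = 318.459 → ⌈·⌉ = 319
j=2: r + 1k = 693.875666… → ⌈·⌉ = 694
j=3: r + 2k = 1069.292333… → ⌈·⌉ = 1070
j=4: r + 3k = 1444.709 → ⌈·⌉ = 1445
j=5: r + 4k = 1820.125666… → ⌈·⌉ = 1821
j=6: r + 5k = 2195.542333… → ⌈·⌉ = 2196
j=7: r + 6k = 2570.959 → ⌈·⌉ = 2571
j=8: r + 7k = 2946.375666… → ⌈·⌉ = 2947
j=9: r + 8k = 3321.792333… → ⌈·⌉ = 3322
j=10: r + 9k = 3697.209 → ⌈·⌉ = 3698
j=11: r + 10k = 4072.625666… → ⌈·⌉ = 4073
j=12: r + 11k = 4448.042333… → ⌈·⌉ = 4449

319, 694, 1070, 1445, 1821, 2196, 2571, 2947, 3322, 3698, 4073, 4449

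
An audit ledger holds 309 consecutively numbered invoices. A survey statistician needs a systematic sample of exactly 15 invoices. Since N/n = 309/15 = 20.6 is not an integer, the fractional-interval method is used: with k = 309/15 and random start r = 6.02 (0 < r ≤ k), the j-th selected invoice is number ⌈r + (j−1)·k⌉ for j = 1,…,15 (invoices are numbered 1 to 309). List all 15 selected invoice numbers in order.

7, 27, 48, 68, 89, 110, 130, 151, 171, 192, 213, 233, 254, 274, 295

j=1: r + 0k = 6.02 → ⌈·⌉ = 7
j=2: r + 1k = 26.62 → ⌈·⌉ = 27
j=3: r + 2k = 47.22 → ⌈·⌉ = 48
j=4: r + 3k = 67.82 → ⌈·⌉ = 68
j=5: r + 4k = 88.42 → ⌈·⌉ = 89
j=6: r + 5k = 109.02 → ⌈·⌉ = 110
j=7: r + 6k = 129.62 → ⌈·⌉ = 130
j=8: r + 7k = 150.22 → ⌈·⌉ = 151
j=9: r + 8k = 170.82 → ⌈·⌉ = 171
j=10: r + 9k = 191.42 → ⌈·⌉ = 192
j=11: r + 10k = 212.02 → ⌈·⌉ = 213
j=12: r + 11k = 232.62 → ⌈·⌉ = 233
j=13: r + 12k = 253.22 → ⌈·⌉ = 254
j=14: r + 13k = 273.82 → ⌈·⌉ = 274
j=15: r + 14k = 294.42 → ⌈·⌉ = 295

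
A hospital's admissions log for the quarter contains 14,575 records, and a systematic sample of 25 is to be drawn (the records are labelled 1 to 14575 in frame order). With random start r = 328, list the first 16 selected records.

k = N/n = 14575/25 = 583
record 1: 328
record 2: 328 + 583 = 911
record 3: 911 + 583 = 1494
record 4: 1494 + 583 = 2077
record 5: 2077 + 583 = 2660
record 6: 2660 + 583 = 3243
record 7: 3243 + 583 = 3826
record 8: 3826 + 583 = 4409
record 9: 4409 + 583 = 4992
record 10: 4992 + 583 = 5575
record 11: 5575 + 583 = 6158
record 12: 6158 + 583 = 6741
record 13: 6741 + 583 = 7324
record 14: 7324 + 583 = 7907
record 15: 7907 + 583 = 8490
record 16: 8490 + 583 = 9073

328, 911, 1494, 2077, 2660, 3243, 3826, 4409, 4992, 5575, 6158, 6741, 7324, 7907, 8490, 9073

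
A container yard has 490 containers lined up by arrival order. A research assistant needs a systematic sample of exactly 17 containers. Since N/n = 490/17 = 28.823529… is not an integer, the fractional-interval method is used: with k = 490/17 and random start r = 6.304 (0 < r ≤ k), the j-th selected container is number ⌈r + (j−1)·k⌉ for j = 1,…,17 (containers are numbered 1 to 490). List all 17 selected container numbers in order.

j=1: r + 0k = 6.304 → ⌈·⌉ = 7
j=2: r + 1k = 35.127529… → ⌈·⌉ = 36
j=3: r + 2k = 63.951058… → ⌈·⌉ = 64
j=4: r + 3k = 92.774588… → ⌈·⌉ = 93
j=5: r + 4k = 121.598117… → ⌈·⌉ = 122
j=6: r + 5k = 150.421647… → ⌈·⌉ = 151
j=7: r + 6k = 179.245176… → ⌈·⌉ = 180
j=8: r + 7k = 208.068705… → ⌈·⌉ = 209
j=9: r + 8k = 236.892235… → ⌈·⌉ = 237
j=10: r + 9k = 265.715764… → ⌈·⌉ = 266
j=11: r + 10k = 294.539294… → ⌈·⌉ = 295
j=12: r + 11k = 323.362823… → ⌈·⌉ = 324
j=13: r + 12k = 352.186352… → ⌈·⌉ = 353
j=14: r + 13k = 381.009882… → ⌈·⌉ = 382
j=15: r + 14k = 409.833411… → ⌈·⌉ = 410
j=16: r + 15k = 438.656941… → ⌈·⌉ = 439
j=17: r + 16k = 467.480470… → ⌈·⌉ = 468

7, 36, 64, 93, 122, 151, 180, 209, 237, 266, 295, 324, 353, 382, 410, 439, 468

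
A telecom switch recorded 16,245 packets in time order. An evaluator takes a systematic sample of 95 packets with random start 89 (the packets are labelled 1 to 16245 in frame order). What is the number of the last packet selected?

16163

k = 16245/95 = 171
95th selection = r + (95−1)·k = 89 + 94×171 = 89 + 16074 = 16163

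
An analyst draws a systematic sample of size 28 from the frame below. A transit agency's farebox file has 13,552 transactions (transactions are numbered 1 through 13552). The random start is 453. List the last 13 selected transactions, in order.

k = N/n = 13552/28 = 484
16th selection = 453 + 15×484 = 7713
17th: 7713 + 484 = 8197
18th: 8197 + 484 = 8681
19th: 8681 + 484 = 9165
20th: 9165 + 484 = 9649
21st: 9649 + 484 = 10133
22nd: 10133 + 484 = 10617
23rd: 10617 + 484 = 11101
24th: 11101 + 484 = 11585
25th: 11585 + 484 = 12069
26th: 12069 + 484 = 12553
27th: 12553 + 484 = 13037
28th: 13037 + 484 = 13521

7713, 8197, 8681, 9165, 9649, 10133, 10617, 11101, 11585, 12069, 12553, 13037, 13521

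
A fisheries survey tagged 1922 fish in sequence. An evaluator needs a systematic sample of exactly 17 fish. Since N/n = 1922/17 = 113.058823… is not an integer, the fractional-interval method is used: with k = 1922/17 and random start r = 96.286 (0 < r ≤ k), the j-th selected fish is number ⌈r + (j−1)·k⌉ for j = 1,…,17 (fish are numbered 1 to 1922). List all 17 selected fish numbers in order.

97, 210, 323, 436, 549, 662, 775, 888, 1001, 1114, 1227, 1340, 1453, 1567, 1680, 1793, 1906

j=1: r + 0k = 96.286 → ⌈·⌉ = 97
j=2: r + 1k = 209.344823… → ⌈·⌉ = 210
j=3: r + 2k = 322.403647… → ⌈·⌉ = 323
j=4: r + 3k = 435.462470… → ⌈·⌉ = 436
j=5: r + 4k = 548.521294… → ⌈·⌉ = 549
j=6: r + 5k = 661.580117… → ⌈·⌉ = 662
j=7: r + 6k = 774.638941… → ⌈·⌉ = 775
j=8: r + 7k = 887.697764… → ⌈·⌉ = 888
j=9: r + 8k = 1000.756588… → ⌈·⌉ = 1001
j=10: r + 9k = 1113.815411… → ⌈·⌉ = 1114
j=11: r + 10k = 1226.874235… → ⌈·⌉ = 1227
j=12: r + 11k = 1339.933058… → ⌈·⌉ = 1340
j=13: r + 12k = 1452.991882… → ⌈·⌉ = 1453
j=14: r + 13k = 1566.050705… → ⌈·⌉ = 1567
j=15: r + 14k = 1679.109529… → ⌈·⌉ = 1680
j=16: r + 15k = 1792.168352… → ⌈·⌉ = 1793
j=17: r + 16k = 1905.227176… → ⌈·⌉ = 1906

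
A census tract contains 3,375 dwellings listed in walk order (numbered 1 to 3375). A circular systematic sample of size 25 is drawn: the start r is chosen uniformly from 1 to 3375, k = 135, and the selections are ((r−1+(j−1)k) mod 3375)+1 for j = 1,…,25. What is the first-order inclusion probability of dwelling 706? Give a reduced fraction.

For each position j, as r ranges over 1…3375 the j-th selection hits every dwelling exactly once, so dwelling 706 is selected for exactly 25 of the 3375 starts.
Inclusion probability = 25/3375 = 1/135.

1/135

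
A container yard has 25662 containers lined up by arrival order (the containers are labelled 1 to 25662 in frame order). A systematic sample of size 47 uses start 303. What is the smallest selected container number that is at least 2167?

k = 25662/47 = 546
Steps past start: ⌈(2167 − 303)/546⌉ = ⌈1864/546⌉ = 4
Selected container: 303 + 4×546 = 2487

2487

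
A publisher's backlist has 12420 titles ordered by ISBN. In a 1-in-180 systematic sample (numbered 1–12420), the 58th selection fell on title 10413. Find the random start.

k = 180
r = 10413 − (58−1)×180 = 10413 − 10260 = 153

153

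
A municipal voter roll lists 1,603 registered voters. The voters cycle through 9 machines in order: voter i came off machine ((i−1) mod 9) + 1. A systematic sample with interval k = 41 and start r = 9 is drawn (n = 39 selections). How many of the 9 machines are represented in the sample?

9

Consecutive selections differ by k = 41, so their machine numbers differ by 41 mod 9 = 5.
gcd(41, 9) = 1, so the sample visits 9/1 = 9 distinct residues mod 9.
Start 9 is machine 9; the machines hit are 1, 2, 3, 4, 5, 6, 7, 8, 9.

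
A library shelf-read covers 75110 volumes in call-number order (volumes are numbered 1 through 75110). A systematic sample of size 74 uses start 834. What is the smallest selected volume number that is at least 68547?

68839

k = 75110/74 = 1015
Steps past start: ⌈(68547 − 834)/1015⌉ = ⌈67713/1015⌉ = 67
Selected volume: 834 + 67×1015 = 68839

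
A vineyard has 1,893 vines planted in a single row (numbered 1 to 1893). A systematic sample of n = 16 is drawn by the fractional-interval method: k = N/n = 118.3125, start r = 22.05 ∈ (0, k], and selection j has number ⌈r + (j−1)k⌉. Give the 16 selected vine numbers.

j=1: r + 0k = 22.05 → ⌈·⌉ = 23
j=2: r + 1k = 140.3625 → ⌈·⌉ = 141
j=3: r + 2k = 258.675 → ⌈·⌉ = 259
j=4: r + 3k = 376.9875 → ⌈·⌉ = 377
j=5: r + 4k = 495.3 → ⌈·⌉ = 496
j=6: r + 5k = 613.6125 → ⌈·⌉ = 614
j=7: r + 6k = 731.925 → ⌈·⌉ = 732
j=8: r + 7k = 850.2375 → ⌈·⌉ = 851
j=9: r + 8k = 968.55 → ⌈·⌉ = 969
j=10: r + 9k = 1086.8625 → ⌈·⌉ = 1087
j=11: r + 10k = 1205.175 → ⌈·⌉ = 1206
j=12: r + 11k = 1323.4875 → ⌈·⌉ = 1324
j=13: r + 12k = 1441.8 → ⌈·⌉ = 1442
j=14: r + 13k = 1560.1125 → ⌈·⌉ = 1561
j=15: r + 14k = 1678.425 → ⌈·⌉ = 1679
j=16: r + 15k = 1796.7375 → ⌈·⌉ = 1797

23, 141, 259, 377, 496, 614, 732, 851, 969, 1087, 1206, 1324, 1442, 1561, 1679, 1797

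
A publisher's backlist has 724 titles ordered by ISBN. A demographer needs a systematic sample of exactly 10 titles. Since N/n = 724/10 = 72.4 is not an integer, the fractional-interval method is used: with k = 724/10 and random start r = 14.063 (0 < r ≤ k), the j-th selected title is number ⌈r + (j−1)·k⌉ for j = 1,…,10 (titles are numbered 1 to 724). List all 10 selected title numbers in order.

15, 87, 159, 232, 304, 377, 449, 521, 594, 666

j=1: r + 0k = 14.063 → ⌈·⌉ = 15
j=2: r + 1k = 86.463 → ⌈·⌉ = 87
j=3: r + 2k = 158.863 → ⌈·⌉ = 159
j=4: r + 3k = 231.263 → ⌈·⌉ = 232
j=5: r + 4k = 303.663 → ⌈·⌉ = 304
j=6: r + 5k = 376.063 → ⌈·⌉ = 377
j=7: r + 6k = 448.463 → ⌈·⌉ = 449
j=8: r + 7k = 520.863 → ⌈·⌉ = 521
j=9: r + 8k = 593.263 → ⌈·⌉ = 594
j=10: r + 9k = 665.663 → ⌈·⌉ = 666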